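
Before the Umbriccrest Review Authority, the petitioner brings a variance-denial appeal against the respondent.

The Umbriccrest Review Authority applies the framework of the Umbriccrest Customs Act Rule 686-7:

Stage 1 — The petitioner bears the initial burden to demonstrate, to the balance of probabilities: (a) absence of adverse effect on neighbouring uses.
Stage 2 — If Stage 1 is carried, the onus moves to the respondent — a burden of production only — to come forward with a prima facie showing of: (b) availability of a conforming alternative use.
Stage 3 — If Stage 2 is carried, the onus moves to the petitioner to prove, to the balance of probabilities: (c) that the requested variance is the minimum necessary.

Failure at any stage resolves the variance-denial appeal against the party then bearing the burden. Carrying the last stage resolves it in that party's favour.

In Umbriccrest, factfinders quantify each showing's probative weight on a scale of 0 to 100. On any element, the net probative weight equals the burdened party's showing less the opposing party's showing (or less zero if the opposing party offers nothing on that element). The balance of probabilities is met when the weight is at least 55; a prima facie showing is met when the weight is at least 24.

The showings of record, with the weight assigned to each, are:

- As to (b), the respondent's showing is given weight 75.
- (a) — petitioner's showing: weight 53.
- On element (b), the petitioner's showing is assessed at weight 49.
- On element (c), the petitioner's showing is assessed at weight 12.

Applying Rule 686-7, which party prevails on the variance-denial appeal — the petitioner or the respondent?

Stage 1 — burden on petitioner; standard: the balance of probabilities (weight is at least 55).
    (a): 53 < 55 [not met]
  Not every element is met, so the petitioner fails to carry Stage 1.
The respondent prevails.

respondent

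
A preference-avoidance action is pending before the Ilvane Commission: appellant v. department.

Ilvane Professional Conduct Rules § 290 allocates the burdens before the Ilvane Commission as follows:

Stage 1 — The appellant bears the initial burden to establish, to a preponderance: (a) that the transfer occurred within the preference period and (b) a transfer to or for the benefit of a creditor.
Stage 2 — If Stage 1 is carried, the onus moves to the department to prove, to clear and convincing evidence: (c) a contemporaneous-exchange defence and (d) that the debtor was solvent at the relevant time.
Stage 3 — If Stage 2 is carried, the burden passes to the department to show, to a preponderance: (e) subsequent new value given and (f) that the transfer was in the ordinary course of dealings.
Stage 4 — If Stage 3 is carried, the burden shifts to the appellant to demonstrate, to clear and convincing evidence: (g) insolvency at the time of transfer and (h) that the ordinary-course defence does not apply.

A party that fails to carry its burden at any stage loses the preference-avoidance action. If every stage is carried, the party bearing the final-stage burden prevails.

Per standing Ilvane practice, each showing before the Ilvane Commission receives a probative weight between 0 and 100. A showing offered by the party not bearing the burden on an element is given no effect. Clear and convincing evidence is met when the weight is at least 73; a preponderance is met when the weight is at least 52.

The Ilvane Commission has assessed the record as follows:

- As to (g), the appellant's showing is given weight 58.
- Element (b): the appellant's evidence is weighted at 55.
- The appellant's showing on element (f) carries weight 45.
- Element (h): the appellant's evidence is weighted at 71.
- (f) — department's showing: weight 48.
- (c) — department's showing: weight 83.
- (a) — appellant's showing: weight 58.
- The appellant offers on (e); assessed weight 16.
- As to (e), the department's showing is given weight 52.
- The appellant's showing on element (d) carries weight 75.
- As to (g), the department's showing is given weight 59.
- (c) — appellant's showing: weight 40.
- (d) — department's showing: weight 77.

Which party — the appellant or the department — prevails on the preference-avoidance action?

Stage 1 — burden on appellant; standard: a preponderance (weight is at least 52).
    (a): 58 ≥ 52 [met]
    (b): 55 ≥ 52 [met]
  All elements met. The burden passes to the department.
Stage 2 — burden on department; standard: clear and convincing evidence (weight is at least 73).
    (c): 83 (appellant's 40 disregarded) ≥ 73 [met]
    (d): 77 (appellant's 75 disregarded) ≥ 73 [met]
  All elements met. The department retains the burden for Stage 3.
Stage 3 — burden on department; standard: a preponderance (weight is at least 52).
    (e): 52 (appellant's 16 disregarded) ≥ 52 [met]
    (f): 48 (appellant's 45 disregarded) < 52 [not met]
  Not every element is met, so the department fails to carry Stage 3.
So the appellant prevails.

appellant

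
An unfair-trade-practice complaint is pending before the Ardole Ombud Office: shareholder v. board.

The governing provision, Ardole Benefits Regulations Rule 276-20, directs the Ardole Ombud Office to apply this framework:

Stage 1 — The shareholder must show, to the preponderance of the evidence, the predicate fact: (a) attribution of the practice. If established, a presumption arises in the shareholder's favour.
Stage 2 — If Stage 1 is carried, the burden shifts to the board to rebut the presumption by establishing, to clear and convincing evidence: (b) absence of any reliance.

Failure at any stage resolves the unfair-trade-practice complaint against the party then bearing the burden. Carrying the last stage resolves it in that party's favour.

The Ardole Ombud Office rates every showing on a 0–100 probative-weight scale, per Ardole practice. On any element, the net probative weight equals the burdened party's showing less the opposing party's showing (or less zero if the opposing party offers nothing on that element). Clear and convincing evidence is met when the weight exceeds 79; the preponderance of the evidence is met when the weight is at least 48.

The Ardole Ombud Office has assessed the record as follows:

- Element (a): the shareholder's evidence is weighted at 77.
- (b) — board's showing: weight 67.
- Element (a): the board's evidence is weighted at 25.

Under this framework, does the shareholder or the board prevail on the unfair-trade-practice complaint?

shareholder

At Stage 1 the shareholder must meet the preponderance of the evidence (weight is at least 48): on (a) the weight is 77 less the opposing 25 gives net 52, ≥ 48, so (a) meets the standard.
  Stage 1 is satisfied; the onus moves to the board.
At Stage 2 the board must meet clear and convincing evidence (weight exceeds 79): on (b) the weight is 67, which does not exceed 79, so (b) does not meet the standard.
  Stage 2 not carried; the board fails its burden.
So the shareholder prevails.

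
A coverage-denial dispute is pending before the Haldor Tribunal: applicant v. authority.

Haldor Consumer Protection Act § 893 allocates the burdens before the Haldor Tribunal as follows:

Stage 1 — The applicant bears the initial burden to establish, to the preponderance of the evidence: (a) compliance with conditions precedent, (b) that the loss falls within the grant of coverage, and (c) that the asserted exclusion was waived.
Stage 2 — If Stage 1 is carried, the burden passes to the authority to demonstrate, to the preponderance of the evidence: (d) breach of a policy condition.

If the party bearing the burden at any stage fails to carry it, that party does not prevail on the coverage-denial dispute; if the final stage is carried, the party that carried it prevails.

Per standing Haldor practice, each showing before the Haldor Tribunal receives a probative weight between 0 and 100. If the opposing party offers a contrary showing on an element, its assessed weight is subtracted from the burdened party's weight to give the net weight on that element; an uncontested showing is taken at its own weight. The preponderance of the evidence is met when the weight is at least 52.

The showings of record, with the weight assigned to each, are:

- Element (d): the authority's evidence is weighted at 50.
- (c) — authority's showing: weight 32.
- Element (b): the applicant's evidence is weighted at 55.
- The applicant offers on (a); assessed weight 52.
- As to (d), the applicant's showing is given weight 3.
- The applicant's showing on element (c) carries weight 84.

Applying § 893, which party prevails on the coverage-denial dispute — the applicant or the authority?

At Stage 1 the applicant must meet the preponderance of the evidence (weight is at least 52): on (a) the weight is 52, ≥ 52, so (a) meets the standard; on (b) the weight is 55, which does reach 52, so (b) meets the standard; on (c) the weight is 84 less the opposing 32 gives net 52, which does reach 52, so (c) meets the standard.
  The applicant carries Stage 1; the authority now bears the burden.
At Stage 2 the authority must meet the preponderance of the evidence (weight is at least 52): on (d) the weight is 50 less the opposing 3 gives net 47, which does not reach 52, so (d) does not meet the standard.
  Not every element is met, so the authority fails to carry Stage 2.
The applicant prevails.

applicant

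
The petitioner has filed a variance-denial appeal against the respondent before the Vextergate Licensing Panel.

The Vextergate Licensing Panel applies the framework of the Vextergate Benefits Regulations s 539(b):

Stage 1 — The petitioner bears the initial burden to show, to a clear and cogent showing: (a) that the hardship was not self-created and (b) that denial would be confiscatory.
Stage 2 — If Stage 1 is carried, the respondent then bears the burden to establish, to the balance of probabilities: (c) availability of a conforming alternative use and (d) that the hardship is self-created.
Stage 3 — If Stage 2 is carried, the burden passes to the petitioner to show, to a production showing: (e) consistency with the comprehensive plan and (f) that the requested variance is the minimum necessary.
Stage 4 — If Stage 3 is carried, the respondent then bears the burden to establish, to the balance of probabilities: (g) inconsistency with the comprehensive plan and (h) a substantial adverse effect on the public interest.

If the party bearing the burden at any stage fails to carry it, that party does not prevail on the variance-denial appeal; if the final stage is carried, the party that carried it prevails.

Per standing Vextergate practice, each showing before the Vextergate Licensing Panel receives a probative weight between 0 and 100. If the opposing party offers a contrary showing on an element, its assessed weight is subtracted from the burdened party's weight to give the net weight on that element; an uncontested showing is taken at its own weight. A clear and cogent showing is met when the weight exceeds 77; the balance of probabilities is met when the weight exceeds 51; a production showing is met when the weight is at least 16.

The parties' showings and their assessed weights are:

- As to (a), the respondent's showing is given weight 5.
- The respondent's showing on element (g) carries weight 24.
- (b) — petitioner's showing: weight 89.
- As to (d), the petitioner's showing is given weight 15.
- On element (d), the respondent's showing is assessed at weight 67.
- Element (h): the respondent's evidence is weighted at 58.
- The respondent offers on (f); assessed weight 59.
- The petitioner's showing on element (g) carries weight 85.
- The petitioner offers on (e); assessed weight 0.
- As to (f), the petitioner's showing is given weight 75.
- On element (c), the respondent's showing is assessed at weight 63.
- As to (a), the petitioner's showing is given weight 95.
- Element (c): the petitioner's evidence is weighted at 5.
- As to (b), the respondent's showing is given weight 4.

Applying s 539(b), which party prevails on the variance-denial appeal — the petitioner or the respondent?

respondent

Stage 1 — burden on petitioner; standard: a clear and cogent showing (weight exceeds 77).
    (a): 95 − 5 = 90 > 77 [met]
    (b): 89 − 4 = 85 > 77 [met]
  The petitioner carries Stage 1; the respondent now bears the burden.
Stage 2 — burden on respondent; standard: the balance of probabilities (weight exceeds 51).
    (c): 63 − 5 = 58 > 51 [met]
    (d): 67 − 15 = 52 > 51 [met]
  All elements met. The burden passes to the petitioner.
Stage 3 — burden on petitioner; standard: a production showing (weight is at least 16).
    (e): 0 < 16 [not met]
    (f): 75 − 59 = 16 ≥ 16 [met]
  Not every element is met, so the petitioner fails to carry Stage 3.
So the respondent prevails.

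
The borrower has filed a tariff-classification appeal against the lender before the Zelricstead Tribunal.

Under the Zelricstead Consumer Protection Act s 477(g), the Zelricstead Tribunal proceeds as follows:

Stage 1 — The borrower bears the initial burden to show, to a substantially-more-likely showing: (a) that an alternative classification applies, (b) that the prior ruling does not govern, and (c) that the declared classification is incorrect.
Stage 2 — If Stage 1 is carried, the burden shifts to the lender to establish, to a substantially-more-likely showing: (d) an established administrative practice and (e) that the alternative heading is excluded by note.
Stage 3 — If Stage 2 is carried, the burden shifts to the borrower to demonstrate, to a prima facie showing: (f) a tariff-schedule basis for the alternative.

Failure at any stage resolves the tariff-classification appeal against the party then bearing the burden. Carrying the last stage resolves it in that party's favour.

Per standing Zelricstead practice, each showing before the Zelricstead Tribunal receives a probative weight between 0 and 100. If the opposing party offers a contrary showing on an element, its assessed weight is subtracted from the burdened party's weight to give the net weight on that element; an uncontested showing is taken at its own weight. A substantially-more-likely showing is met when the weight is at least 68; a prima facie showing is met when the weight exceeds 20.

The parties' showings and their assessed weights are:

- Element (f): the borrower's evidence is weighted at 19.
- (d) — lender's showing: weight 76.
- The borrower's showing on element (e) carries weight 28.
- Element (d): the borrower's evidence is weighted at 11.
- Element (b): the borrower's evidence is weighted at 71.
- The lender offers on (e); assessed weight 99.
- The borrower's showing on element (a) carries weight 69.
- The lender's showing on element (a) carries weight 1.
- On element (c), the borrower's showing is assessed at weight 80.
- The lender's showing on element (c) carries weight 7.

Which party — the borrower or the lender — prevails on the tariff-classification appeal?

borrower

Stage 1 — burden on borrower; standard: a substantially-more-likely showing (weight is at least 68).
    (a): 69 − 1 = 68 ≥ 68 [met]
    (b): 71 ≥ 68 [met]
    (c): 80 − 7 = 73 ≥ 68 [met]
  Stage 1 carried; the burden shifts to the lender.
Stage 2 — burden on lender; standard: a substantially-more-likely showing (weight is at least 68).
    (d): 76 − 11 = 65 < 68 [not met]
    (e): 99 − 28 = 71 ≥ 68 [met]
  Not every element is met, so the lender fails to carry Stage 2.
The analysis ends at Stage 2; the borrower prevails.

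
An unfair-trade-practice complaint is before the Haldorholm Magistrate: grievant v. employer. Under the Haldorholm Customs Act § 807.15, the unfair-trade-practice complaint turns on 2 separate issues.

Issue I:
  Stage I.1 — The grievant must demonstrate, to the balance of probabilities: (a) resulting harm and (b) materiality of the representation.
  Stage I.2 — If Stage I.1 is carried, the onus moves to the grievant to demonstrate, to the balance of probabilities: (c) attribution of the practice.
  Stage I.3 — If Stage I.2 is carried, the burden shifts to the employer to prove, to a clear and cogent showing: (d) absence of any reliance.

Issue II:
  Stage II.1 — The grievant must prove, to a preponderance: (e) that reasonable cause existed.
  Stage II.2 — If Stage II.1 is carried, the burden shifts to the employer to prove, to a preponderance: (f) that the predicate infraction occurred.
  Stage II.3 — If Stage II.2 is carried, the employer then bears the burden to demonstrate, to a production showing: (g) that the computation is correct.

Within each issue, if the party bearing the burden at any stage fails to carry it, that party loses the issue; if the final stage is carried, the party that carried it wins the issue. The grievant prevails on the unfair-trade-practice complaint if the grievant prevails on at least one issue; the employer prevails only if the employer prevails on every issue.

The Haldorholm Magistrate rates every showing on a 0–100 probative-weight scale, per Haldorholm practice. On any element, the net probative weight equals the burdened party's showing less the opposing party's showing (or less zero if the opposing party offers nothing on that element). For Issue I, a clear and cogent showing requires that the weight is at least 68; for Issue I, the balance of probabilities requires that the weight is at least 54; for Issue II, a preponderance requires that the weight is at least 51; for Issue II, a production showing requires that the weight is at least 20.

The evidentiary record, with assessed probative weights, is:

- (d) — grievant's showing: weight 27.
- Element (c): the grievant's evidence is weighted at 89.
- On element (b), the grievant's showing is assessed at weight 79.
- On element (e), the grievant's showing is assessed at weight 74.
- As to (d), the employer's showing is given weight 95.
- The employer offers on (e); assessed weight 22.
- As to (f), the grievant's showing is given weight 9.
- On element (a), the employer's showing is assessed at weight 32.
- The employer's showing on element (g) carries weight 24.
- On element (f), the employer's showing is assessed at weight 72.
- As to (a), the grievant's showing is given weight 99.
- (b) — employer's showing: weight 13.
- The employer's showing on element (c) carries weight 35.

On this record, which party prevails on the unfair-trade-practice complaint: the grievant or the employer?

employer

— Issue I —
Stage I.1 (grievant, the balance of probabilities, weight is at least 54): (a) net 99−32=67 ≥ 54 — meets; (b) net 79−13=66 ≥ 54 — meets.
  Stage I.1 is satisfied; the grievant continues to bear the burden.
Stage I.2 (grievant, the balance of probabilities, weight is at least 54): (c) net 89−35=54 ≥ 54 — meets.
  Stage I.2 is satisfied; the onus moves to the employer.
Stage I.3 (employer, a clear and cogent showing, weight is at least 68): (d) net 95−27=68 ≥ 68 — meets.
  Stage I.3 carried; the final stage is satisfied.
With every stage satisfied, the employer prevails on this issue.
— Issue II —
Stage II.1 (grievant, a preponderance, weight is at least 51): (e) net 74−22=52 ≥ 51 — meets.
  Stage II.1 is satisfied; the onus moves to the employer.
Stage II.2 (employer, a preponderance, weight is at least 51): (f) net 72−9=63 ≥ 51 — meets.
  All elements met. The employer retains the burden for Stage II.3.
Stage II.3 (employer, a production showing, weight is at least 20): (g) 24 ≥ 20 — meets.
  Stage II.3 carried; the final stage is satisfied.
All stages carried — the employer prevails on this issue.
Per-issue: Issue I → employer; Issue II → employer. The grievant must prevail on at least one issue; overall, the employer prevails.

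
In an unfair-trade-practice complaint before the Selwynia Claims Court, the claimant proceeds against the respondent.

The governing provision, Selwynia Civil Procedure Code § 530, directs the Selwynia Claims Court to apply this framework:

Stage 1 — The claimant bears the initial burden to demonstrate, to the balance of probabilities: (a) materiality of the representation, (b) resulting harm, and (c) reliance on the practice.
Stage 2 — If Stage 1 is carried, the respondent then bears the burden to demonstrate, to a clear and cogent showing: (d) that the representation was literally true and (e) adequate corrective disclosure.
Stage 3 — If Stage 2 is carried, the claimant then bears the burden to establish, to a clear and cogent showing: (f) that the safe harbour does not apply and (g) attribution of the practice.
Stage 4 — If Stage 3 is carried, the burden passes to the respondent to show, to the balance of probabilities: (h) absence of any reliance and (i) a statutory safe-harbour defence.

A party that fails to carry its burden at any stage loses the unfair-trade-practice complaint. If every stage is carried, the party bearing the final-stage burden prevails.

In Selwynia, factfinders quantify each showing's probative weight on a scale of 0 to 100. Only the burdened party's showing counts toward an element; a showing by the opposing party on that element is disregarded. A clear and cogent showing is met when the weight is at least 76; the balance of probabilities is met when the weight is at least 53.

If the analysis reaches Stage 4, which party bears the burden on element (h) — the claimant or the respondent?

Stage 4's rule assigns the burden to the respondent (to the balance of probabilities).

respondent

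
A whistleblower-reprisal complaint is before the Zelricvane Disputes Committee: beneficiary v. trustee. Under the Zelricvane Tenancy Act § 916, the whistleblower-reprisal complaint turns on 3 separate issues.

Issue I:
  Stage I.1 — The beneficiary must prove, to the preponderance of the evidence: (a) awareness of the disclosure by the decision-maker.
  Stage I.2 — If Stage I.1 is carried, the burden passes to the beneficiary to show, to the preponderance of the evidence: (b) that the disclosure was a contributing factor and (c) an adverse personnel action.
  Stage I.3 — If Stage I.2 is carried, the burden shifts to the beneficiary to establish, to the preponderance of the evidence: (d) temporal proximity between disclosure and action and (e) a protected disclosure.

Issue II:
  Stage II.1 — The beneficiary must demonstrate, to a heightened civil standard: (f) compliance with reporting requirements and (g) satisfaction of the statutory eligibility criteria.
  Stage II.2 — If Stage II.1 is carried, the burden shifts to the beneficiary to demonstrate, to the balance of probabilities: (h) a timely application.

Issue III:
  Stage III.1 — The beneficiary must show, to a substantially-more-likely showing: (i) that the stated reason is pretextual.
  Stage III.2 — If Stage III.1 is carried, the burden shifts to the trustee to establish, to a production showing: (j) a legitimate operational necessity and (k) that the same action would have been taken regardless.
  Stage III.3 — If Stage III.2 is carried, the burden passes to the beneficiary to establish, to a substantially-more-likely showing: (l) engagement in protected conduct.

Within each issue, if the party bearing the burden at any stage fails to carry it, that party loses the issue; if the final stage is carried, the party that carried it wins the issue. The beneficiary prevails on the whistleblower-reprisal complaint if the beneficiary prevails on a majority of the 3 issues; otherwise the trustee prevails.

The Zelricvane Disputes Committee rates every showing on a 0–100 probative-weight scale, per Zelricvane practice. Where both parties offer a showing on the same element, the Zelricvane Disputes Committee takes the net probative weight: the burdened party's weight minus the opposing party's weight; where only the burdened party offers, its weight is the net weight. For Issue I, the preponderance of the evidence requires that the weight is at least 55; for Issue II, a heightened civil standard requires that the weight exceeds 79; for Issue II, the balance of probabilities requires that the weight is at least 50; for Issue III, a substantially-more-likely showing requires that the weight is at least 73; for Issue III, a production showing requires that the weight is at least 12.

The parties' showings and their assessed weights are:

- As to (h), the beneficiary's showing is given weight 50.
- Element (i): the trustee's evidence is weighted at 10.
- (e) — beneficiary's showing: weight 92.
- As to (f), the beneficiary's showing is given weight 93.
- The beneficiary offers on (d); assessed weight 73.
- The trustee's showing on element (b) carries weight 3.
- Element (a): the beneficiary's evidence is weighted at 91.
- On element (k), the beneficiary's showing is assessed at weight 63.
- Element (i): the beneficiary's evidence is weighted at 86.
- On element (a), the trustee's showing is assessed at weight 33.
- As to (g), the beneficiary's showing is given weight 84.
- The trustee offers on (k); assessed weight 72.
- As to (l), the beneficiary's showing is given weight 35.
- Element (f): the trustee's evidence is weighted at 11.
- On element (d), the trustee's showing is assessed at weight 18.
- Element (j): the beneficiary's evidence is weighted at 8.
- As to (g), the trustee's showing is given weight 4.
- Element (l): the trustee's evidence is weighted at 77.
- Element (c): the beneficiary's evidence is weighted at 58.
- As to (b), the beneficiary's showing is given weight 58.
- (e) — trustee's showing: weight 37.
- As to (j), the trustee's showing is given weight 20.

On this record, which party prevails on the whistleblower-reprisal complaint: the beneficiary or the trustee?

beneficiary

— Issue I —
Stage I.1 (beneficiary, the preponderance of the evidence, weight is at least 55): (a) net 91−33=58 ≥ 55 — meets.
  Stage I.1 carried; the burden remains with the beneficiary.
Stage I.2 (beneficiary, the preponderance of the evidence, weight is at least 55): (b) net 58−3=55 ≥ 55 — meets; (c) 58 ≥ 55 — meets.
  Stage I.2 carried; the burden remains with the beneficiary.
Stage I.3 (beneficiary, the preponderance of the evidence, weight is at least 55): (d) net 73−18=55 ≥ 55 — meets; (e) net 92−37=55 ≥ 55 — meets.
  Stage I.3 carried; the final stage is satisfied.
With every stage satisfied, the beneficiary prevails on this issue.
— Issue II —
Stage II.1 — burden on beneficiary; standard: a heightened civil standard (weight exceeds 79).
    (f): 93 − 11 = 82 > 79 [met]
    (g): 84 − 4 = 80 > 79 [met]
  Stage II.1 carried; the burden remains with the beneficiary.
Stage II.2 — burden on beneficiary; standard: the balance of probabilities (weight is at least 50).
    (h): 50 ≥ 50 [met]
  Stage II.2 carried; the final stage is satisfied.
All stages carried — the beneficiary prevails on this issue.
— Issue III —
Stage III.1 — burden on beneficiary; standard: a substantially-more-likely showing (weight is at least 73).
    (i): 86 − 10 = 76 ≥ 73 [met]
  Stage III.1 carried; the burden shifts to the trustee.
Stage III.2 — burden on trustee; standard: a production showing (weight is at least 12).
    (j): 20 − 8 = 12 ≥ 12 [met]
    (k): 72 − 63 = 9 < 12 [not met]
  Stage III.2 not carried; the trustee fails its burden.
The beneficiary prevails on this issue.
Per-issue: Issue I → beneficiary; Issue II → beneficiary; Issue III → beneficiary. The beneficiary must prevail on a majority of issues; overall, the beneficiary prevails.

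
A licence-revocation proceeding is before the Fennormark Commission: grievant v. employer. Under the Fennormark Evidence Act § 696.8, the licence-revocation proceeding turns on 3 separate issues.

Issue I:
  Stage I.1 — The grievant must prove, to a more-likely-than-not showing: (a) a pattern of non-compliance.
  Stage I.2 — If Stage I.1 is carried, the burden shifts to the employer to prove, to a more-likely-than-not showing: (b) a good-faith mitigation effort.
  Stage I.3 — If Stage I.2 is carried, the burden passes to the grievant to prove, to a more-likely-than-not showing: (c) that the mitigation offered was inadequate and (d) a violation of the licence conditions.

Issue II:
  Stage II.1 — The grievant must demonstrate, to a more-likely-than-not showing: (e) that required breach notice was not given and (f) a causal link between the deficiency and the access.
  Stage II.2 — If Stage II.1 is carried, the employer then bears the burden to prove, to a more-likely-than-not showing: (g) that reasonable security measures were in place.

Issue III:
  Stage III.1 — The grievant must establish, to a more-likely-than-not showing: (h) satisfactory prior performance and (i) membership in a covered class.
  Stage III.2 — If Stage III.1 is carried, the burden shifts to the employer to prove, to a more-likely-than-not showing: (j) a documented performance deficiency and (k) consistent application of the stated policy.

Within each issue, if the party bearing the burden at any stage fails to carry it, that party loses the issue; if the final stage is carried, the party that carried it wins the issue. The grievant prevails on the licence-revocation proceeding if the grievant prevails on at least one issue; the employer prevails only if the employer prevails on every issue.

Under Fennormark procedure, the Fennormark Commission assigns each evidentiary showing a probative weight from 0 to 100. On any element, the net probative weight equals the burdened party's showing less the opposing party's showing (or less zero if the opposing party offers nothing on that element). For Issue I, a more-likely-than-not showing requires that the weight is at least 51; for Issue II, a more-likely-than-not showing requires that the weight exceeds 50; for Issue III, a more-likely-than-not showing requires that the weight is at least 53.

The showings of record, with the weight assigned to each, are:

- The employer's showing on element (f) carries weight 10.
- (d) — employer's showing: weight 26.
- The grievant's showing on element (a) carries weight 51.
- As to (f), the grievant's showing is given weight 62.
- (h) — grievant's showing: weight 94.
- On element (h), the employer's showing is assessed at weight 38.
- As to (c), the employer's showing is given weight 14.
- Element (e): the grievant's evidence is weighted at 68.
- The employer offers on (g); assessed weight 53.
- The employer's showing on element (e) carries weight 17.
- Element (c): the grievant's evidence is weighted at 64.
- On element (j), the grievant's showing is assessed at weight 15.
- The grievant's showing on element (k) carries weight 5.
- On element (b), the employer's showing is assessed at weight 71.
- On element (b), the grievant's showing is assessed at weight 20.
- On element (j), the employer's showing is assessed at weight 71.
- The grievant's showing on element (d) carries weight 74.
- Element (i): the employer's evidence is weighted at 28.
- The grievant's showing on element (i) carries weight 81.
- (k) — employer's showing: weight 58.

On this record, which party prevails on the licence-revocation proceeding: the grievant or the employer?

— Issue I —
Stage I.1 — burden on grievant; standard: a more-likely-than-not showing (weight is at least 51).
    (a): 51 ≥ 51 [met]
  All elements met. The burden passes to the employer.
Stage I.2 — burden on employer; standard: a more-likely-than-not showing (weight is at least 51).
    (b): 71 − 20 = 51 ≥ 51 [met]
  The employer carries Stage I.2; the grievant now bears the burden.
Stage I.3 — burden on grievant; standard: a more-likely-than-not showing (weight is at least 51).
    (c): 64 − 14 = 50 < 51 [not met]
    (d): 74 − 26 = 48 < 51 [not met]
  Not every element is met, so the grievant fails to carry Stage I.3.
So the employer prevails on this issue.
— Issue II —
Stage II.1 (grievant, a more-likely-than-not showing, weight exceeds 50): (e) net 68−17=51 > 50 — meets; (f) net 62−10=52 > 50 — meets.
  Stage II.1 is satisfied; the onus moves to the employer.
Stage II.2 (employer, a more-likely-than-not showing, weight exceeds 50): (g) 53 > 50 — meets.
  The employer carries the last stage.
With every stage satisfied, the employer prevails on this issue.
— Issue III —
At Stage III.1 the grievant must meet a more-likely-than-not showing (weight is at least 53): on (h) the weight is 94 less the opposing 38 gives net 56, which does reach 53, so (h) meets the standard; on (i) the weight is 81 less the opposing 28 gives net 53, ≥ 53, so (i) meets the standard.
  The grievant carries Stage III.1; the employer now bears the burden.
At Stage III.2 the employer must meet a more-likely-than-not showing (weight is at least 53): on (j) the weight is 71 less the opposing 15 gives net 56, which does reach 53, so (j) meets the standard; on (k) the weight is 58 less the opposing 5 gives net 53, ≥ 53, so (k) meets the standard.
  The employer carries the last stage.
Every stage carried; the employer prevails on this issue.
Per-issue: Issue I → employer; Issue II → employer; Issue III → employer. The grievant must prevail on at least one issue; overall, the employer prevails.

employer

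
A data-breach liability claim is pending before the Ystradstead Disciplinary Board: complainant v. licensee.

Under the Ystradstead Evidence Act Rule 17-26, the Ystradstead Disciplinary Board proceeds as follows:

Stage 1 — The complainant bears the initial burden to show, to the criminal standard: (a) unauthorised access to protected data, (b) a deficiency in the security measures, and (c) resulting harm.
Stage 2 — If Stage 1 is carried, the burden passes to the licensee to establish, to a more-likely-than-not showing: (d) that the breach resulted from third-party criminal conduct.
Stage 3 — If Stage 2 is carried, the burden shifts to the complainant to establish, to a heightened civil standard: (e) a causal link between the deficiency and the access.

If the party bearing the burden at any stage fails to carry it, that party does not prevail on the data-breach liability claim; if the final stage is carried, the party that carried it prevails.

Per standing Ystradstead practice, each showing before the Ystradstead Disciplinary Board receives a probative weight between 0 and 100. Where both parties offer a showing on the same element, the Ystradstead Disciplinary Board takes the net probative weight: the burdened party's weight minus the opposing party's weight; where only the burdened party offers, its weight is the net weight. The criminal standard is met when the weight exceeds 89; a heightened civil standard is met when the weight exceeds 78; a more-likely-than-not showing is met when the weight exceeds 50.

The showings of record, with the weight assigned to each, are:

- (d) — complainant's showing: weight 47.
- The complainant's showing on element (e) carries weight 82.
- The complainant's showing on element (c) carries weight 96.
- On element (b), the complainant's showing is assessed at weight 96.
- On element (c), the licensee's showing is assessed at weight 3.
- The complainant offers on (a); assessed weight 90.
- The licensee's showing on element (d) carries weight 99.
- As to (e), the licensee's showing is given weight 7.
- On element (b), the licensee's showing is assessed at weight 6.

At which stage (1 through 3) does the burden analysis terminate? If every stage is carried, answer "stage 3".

stage 3

Stage 1 — burden on complainant; standard: the criminal standard (weight exceeds 89).
    (a): 90 > 89 [met]
    (b): 96 − 6 = 90 > 89 [met]
    (c): 96 − 3 = 93 > 89 [met]
  Stage 1 carried; the burden shifts to the licensee.
Stage 2 — burden on licensee; standard: a more-likely-than-not showing (weight exceeds 50).
    (d): 99 − 47 = 52 > 50 [met]
  The licensee carries Stage 2; the complainant now bears the burden.
Stage 3 — burden on complainant; standard: a heightened civil standard (weight exceeds 78).
    (e): 82 − 7 = 75 ≤ 78 [not met]
  The complainant does not carry Stage 3.
The licensee prevails.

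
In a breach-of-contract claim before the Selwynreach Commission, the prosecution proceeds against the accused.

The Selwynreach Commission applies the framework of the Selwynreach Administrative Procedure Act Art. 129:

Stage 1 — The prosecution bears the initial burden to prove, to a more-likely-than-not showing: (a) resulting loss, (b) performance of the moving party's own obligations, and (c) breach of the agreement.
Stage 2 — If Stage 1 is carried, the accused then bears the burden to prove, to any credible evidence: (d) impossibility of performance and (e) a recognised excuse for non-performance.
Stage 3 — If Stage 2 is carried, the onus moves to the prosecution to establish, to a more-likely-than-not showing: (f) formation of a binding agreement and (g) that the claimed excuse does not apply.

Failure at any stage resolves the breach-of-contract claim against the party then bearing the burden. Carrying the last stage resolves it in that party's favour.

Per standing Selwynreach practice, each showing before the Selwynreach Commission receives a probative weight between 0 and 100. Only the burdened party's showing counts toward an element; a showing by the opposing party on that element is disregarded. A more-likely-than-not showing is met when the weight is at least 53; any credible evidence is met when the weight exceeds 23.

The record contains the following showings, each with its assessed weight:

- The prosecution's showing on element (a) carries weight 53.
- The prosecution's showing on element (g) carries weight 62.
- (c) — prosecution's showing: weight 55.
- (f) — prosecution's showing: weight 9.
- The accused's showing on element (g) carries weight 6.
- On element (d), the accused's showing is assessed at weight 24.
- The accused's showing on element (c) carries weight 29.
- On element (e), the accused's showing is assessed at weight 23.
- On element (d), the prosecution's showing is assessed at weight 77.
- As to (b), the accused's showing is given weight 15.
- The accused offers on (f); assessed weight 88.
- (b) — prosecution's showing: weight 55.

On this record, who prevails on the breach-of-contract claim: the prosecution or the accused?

Stage 1 (prosecution, a more-likely-than-not showing, weight is at least 53): (a) 53 ≥ 53 — meets; (b) 55 (accused's 15 disregarded) ≥ 53 — meets; (c) 55 (accused's 29 disregarded) ≥ 53 — meets.
  All elements met. The burden passes to the accused.
Stage 2 (accused, any credible evidence, weight exceeds 23): (d) 24 (prosecution's 77 disregarded) > 23 — meets; (e) 23 ≤ 23 — fails.
  The accused does not carry Stage 2.
The prosecution prevails.

prosecution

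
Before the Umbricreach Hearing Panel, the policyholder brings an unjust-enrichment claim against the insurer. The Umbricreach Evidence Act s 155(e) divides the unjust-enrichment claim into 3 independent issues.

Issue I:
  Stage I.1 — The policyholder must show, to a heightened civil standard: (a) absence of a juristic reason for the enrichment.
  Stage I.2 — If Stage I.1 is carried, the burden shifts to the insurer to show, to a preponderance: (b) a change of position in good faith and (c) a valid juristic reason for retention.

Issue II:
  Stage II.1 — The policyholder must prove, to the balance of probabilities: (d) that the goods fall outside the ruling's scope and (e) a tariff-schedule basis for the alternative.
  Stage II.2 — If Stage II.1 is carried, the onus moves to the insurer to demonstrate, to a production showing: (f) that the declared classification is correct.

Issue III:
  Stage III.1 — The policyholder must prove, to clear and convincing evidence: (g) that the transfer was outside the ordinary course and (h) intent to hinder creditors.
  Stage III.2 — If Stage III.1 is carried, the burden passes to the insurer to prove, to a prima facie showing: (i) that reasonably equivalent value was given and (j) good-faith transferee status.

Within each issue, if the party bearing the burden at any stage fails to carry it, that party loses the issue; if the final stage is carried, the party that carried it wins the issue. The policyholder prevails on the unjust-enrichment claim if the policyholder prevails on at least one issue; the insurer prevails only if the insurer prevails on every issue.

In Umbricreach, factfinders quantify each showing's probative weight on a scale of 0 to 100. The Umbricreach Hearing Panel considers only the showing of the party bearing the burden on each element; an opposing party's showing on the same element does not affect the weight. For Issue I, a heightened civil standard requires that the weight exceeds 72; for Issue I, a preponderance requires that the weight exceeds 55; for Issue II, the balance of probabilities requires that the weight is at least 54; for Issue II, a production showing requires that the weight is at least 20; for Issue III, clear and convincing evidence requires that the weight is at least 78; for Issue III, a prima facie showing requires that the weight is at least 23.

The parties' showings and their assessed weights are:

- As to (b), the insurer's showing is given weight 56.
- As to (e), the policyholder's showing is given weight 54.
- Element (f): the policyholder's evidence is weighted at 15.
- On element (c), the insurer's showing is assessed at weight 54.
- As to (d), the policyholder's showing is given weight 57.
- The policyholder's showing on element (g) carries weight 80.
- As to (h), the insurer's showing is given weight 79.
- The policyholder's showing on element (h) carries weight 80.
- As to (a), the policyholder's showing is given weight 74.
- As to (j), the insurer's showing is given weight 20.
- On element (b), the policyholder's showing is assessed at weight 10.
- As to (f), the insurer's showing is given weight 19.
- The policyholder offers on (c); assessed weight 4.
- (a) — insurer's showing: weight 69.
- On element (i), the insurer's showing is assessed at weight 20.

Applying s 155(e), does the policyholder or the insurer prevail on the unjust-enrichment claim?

— Issue I —
Stage I.1 — burden on policyholder; standard: a heightened civil standard (weight exceeds 72).
    (a): 74 (insurer's 69 disregarded) > 72 [met]
  All elements met. The burden passes to the insurer.
Stage I.2 — burden on insurer; standard: a preponderance (weight exceeds 55).
    (b): 56 (policyholder's 10 disregarded) > 55 [met]
    (c): 54 (policyholder's 4 disregarded) ≤ 55 [not met]
  The insurer does not carry Stage I.2.
The analysis ends at Stage I.2; the policyholder prevails on this issue.
— Issue II —
At Stage II.1 the policyholder must meet the balance of probabilities (weight is at least 54): on (d) the weight is 57, which does reach 54, so (d) meets the standard; on (e) the weight is 54, which does reach 54, so (e) meets the standard.
  The policyholder carries Stage II.1; the insurer now bears the burden.
At Stage II.2 the insurer must meet a production showing (weight is at least 20): on (f) the weight is 19 (the policyholder's 15 is given no effect), which does not reach 20, so (f) does not meet the standard.
  The insurer does not carry Stage II.2.
The analysis ends at Stage II.2; the policyholder prevails on this issue.
— Issue III —
At Stage III.1 the policyholder must meet clear and convincing evidence (weight is at least 78): on (g) the weight is 80, which does reach 78, so (g) meets the standard; on (h) the weight is 80 (the insurer's 79 is given no effect), ≥ 78, so (h) meets the standard.
  Stage III.1 is satisfied; the onus moves to the insurer.
At Stage III.2 the insurer must meet a prima facie showing (weight is at least 23): on (i) the weight is 20, which does not reach 23, so (i) does not meet the standard; on (j) the weight is 20, < 23, so (j) does not meet the standard.
  Stage III.2 not carried; the insurer fails its burden.
The analysis ends at Stage III.2; the policyholder prevails on this issue.
Per-issue: Issue I → policyholder; Issue II → policyholder; Issue III → policyholder. The policyholder must prevail on at least one issue; overall, the policyholder prevails.

policyholder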